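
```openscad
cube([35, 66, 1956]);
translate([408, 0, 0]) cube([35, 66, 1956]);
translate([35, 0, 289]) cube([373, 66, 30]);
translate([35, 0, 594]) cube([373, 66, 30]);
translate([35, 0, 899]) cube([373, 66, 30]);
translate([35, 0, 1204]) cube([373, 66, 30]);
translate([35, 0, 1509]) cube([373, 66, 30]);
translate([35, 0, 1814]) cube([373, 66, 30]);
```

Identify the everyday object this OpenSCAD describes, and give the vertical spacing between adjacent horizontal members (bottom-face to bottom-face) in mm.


A ladder. The rung spacing is 305 mm.

Two tall 35×66 posts with 6 short bars between them — a ladder. Adjacent rungs sit at z = 289 and z = 594, so the spacing is 594 − 289 = 305 mm.


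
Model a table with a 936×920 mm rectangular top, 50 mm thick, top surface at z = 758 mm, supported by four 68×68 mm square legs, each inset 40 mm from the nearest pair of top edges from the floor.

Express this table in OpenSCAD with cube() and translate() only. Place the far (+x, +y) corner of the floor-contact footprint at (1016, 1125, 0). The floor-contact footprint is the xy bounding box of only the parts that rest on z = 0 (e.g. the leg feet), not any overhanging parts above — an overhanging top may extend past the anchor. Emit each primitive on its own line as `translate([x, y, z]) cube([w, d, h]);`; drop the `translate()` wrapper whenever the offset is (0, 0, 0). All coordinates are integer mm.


translate([120, 245, 708]) cube([936, 920, 50]);
translate([160, 285, 0]) cube([68, 68, 708]);
translate([948, 285, 0]) cube([68, 68, 708]);
translate([160, 1057, 0]) cube([68, 68, 708]);
translate([948, 1057, 0]) cube([68, 68, 708]);


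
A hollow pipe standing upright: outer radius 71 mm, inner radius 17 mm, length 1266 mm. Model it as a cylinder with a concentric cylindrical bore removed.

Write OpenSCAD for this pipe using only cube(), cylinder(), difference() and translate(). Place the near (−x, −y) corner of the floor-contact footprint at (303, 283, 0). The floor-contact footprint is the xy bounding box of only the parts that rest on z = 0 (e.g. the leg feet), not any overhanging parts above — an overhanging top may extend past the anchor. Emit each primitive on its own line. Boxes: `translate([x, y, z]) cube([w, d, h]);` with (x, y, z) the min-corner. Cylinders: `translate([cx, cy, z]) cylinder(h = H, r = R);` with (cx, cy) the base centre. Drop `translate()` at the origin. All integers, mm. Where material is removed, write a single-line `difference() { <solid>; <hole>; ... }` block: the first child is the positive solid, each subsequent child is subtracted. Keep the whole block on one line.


difference() { translate([374, 354, 0]) cylinder(h = 1266, r = 71); translate([374, 354, 0]) cylinder(h = 1266, r = 17); }


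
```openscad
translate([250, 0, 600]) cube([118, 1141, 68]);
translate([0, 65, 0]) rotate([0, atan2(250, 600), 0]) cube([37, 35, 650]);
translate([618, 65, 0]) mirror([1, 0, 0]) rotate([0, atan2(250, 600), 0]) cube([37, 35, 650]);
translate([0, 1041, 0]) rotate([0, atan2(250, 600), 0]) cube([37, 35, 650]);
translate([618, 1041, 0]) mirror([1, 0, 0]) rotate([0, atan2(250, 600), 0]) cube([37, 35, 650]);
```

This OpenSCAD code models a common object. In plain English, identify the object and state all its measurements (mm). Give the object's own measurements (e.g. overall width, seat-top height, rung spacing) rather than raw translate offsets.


A sawhorse. A 118×1141×68 mm beam (x, y, z) sits on two A-frame leg pairs. Each pair is two raked legs of 37×35 mm section (35 mm along y) splaying symmetrically in x. Each leg rises 600 mm vertically over 250 mm of horizontal reach and is 650 mm long along its own axis. Every leg's outer bottom edge rests on the floor and its outer top edge meets a bottom edge of the beam — the left legs (tilting toward +x) meet the beam's −x bottom edge, the right legs (their mirror images, tilting toward −x) meet its +x bottom edge — so the leg tops tuck under the beam, the beam's underside is 600 mm above the floor, and the feet are 618 mm apart outside-to-outside with the beam centred between them. The two leg pairs are set in 65 mm from either end of the beam.


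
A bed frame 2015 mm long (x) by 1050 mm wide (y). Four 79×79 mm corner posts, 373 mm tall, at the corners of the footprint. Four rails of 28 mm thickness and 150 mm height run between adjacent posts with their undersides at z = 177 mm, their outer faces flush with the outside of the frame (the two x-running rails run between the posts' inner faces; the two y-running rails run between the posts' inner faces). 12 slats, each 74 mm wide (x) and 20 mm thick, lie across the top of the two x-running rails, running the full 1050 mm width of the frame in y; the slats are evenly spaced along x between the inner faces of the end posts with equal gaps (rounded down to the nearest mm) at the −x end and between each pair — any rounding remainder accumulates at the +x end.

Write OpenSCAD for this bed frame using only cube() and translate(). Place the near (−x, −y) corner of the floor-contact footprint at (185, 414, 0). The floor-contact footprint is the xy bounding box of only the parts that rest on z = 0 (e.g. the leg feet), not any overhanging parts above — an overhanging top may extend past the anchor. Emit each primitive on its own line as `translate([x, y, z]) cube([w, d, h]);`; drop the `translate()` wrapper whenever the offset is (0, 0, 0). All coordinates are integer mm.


translate([185, 414, 0]) cube([79, 79, 373]);
translate([185, 1385, 0]) cube([79, 79, 373]);
translate([2121, 414, 0]) cube([79, 79, 373]);
translate([2121, 1385, 0]) cube([79, 79, 373]);
translate([264, 414, 177]) cube([1857, 28, 150]);
translate([264, 1436, 177]) cube([1857, 28, 150]);
translate([185, 493, 177]) cube([28, 892, 150]);
translate([2172, 493, 177]) cube([28, 892, 150]);
translate([338, 414, 327]) cube([74, 1050, 20]);
translate([486, 414, 327]) cube([74, 1050, 20]);
translate([634, 414, 327]) cube([74, 1050, 20]);
translate([782, 414, 327]) cube([74, 1050, 20]);
translate([930, 414, 327]) cube([74, 1050, 20]);
translate([1078, 414, 327]) cube([74, 1050, 20]);
translate([1226, 414, 327]) cube([74, 1050, 20]);
translate([1374, 414, 327]) cube([74, 1050, 20]);
translate([1522, 414, 327]) cube([74, 1050, 20]);
translate([1670, 414, 327]) cube([74, 1050, 20]);
translate([1818, 414, 327]) cube([74, 1050, 20]);
translate([1966, 414, 327]) cube([74, 1050, 20]);


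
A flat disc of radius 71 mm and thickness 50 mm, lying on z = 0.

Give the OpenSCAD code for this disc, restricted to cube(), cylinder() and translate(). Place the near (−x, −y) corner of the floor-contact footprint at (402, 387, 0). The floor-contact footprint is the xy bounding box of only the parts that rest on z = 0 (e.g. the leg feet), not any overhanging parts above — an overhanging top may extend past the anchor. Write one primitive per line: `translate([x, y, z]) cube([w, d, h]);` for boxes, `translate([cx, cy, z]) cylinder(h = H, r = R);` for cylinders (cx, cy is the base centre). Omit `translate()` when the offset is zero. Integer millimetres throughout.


translate([473, 458, 0]) cylinder(h = 50, r = 71);


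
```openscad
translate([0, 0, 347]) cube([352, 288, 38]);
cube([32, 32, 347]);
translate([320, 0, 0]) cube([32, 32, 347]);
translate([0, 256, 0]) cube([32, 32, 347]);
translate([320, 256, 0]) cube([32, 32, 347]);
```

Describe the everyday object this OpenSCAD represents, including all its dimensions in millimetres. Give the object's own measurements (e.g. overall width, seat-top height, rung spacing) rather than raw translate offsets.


A four-legged stool. The seat is a 352×288×38 mm slab whose top surface is at z = 385 mm; four square legs, each 32×32 mm in cross-section, run from the floor (z = 0) to the underside of the seat, each flush with a corner of the seat.


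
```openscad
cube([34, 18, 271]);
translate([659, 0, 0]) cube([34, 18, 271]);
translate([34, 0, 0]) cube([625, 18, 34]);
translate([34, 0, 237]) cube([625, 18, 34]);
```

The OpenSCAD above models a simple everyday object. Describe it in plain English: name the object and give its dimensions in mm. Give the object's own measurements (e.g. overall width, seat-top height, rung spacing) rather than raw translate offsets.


A rectangular picture frame lying in the x–z plane (depth along y). The opening is 625 mm wide (x) by 203 mm tall (z), surrounded by a border 34 mm wide on all four sides. The frame is 18 mm deep and is made of two full-height vertical stiles with two horizontal rails fitted between them.


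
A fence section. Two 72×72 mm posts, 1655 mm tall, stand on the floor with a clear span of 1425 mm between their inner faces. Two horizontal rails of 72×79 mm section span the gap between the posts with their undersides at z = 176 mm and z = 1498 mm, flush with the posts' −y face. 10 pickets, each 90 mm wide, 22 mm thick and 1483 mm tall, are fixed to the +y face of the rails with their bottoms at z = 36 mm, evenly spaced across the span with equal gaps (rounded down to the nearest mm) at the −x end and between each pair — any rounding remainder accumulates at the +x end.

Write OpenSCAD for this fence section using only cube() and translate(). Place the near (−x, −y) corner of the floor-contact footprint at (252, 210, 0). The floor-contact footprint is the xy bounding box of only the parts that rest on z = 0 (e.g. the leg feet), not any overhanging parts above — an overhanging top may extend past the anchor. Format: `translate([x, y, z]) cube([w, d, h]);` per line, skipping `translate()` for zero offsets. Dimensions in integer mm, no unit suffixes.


translate([252, 210, 0]) cube([72, 72, 1655]);
translate([1749, 210, 0]) cube([72, 72, 1655]);
translate([324, 210, 176]) cube([1425, 72, 79]);
translate([324, 210, 1498]) cube([1425, 72, 79]);
translate([371, 282, 36]) cube([90, 22, 1483]);
translate([508, 282, 36]) cube([90, 22, 1483]);
translate([645, 282, 36]) cube([90, 22, 1483]);
translate([782, 282, 36]) cube([90, 22, 1483]);
translate([919, 282, 36]) cube([90, 22, 1483]);
translate([1056, 282, 36]) cube([90, 22, 1483]);
translate([1193, 282, 36]) cube([90, 22, 1483]);
translate([1330, 282, 36]) cube([90, 22, 1483]);
translate([1467, 282, 36]) cube([90, 22, 1483]);
translate([1604, 282, 36]) cube([90, 22, 1483]);


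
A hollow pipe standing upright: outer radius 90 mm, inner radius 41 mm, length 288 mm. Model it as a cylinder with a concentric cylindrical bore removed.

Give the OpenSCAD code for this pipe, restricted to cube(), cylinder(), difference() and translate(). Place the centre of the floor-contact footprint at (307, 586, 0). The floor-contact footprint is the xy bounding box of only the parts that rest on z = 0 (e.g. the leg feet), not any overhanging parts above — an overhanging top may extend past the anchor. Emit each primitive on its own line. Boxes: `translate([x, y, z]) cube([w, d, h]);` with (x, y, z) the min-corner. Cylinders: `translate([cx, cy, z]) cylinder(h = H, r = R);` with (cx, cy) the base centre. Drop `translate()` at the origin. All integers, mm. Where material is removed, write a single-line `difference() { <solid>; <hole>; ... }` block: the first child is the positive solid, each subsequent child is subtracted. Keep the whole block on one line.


difference() { translate([307, 586, 0]) cylinder(h = 288, r = 90); translate([307, 586, 0]) cylinder(h = 288, r = 41); }


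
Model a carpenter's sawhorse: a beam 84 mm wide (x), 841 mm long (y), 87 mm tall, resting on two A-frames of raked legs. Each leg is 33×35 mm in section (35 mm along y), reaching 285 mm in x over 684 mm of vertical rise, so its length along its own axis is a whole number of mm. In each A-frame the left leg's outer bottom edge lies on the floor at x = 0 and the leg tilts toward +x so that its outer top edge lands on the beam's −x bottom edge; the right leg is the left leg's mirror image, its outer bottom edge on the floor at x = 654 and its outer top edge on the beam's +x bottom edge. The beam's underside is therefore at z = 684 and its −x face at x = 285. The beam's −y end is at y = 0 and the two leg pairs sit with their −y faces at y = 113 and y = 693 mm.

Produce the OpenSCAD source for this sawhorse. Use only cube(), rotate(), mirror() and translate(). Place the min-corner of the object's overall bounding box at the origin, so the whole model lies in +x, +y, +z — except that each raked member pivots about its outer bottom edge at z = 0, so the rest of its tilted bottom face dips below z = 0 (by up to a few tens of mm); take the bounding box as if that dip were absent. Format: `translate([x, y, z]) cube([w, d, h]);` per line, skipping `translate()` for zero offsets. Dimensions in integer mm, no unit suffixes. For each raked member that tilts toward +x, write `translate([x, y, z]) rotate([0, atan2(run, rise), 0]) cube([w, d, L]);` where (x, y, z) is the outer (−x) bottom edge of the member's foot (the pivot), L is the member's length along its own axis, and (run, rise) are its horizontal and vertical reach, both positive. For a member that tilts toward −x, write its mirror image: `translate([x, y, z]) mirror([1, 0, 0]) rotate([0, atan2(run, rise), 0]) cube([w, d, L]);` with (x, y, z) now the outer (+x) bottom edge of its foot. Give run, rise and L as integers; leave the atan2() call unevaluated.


translate([285, 0, 684]) cube([84, 841, 87]);
translate([0, 113, 0]) rotate([0, atan2(285, 684), 0]) cube([33, 35, 741]);
translate([654, 113, 0]) mirror([1, 0, 0]) rotate([0, atan2(285, 684), 0]) cube([33, 35, 741]);
translate([0, 693, 0]) rotate([0, atan2(285, 684), 0]) cube([33, 35, 741]);
translate([654, 693, 0]) mirror([1, 0, 0]) rotate([0, atan2(285, 684), 0]) cube([33, 35, 741]);


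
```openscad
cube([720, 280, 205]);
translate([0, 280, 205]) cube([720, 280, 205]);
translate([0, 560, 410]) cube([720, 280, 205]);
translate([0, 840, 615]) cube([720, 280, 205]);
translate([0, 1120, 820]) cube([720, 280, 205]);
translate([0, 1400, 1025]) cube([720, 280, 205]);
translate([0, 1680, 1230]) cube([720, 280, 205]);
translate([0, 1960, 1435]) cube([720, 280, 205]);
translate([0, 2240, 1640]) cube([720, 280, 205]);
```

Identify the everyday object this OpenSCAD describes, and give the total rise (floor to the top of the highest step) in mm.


A staircase. The total rise is 1845 mm.

9 identical blocks, each offset up and back from the previous — a staircase. Each step is 205 mm tall and there are 9 of them, so the total rise is 9 × 205 = 1845 mm.


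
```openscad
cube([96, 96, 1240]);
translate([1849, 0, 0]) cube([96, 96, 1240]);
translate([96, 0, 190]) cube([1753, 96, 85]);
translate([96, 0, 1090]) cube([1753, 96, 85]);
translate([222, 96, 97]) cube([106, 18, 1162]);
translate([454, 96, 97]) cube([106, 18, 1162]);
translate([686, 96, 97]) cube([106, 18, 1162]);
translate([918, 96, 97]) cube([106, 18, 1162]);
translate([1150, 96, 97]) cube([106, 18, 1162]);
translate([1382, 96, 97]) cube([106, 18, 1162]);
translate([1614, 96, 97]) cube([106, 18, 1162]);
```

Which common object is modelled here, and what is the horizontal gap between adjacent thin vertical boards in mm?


A fence section. The picket gap is 126 mm.

Two posts, two rails, 7 pickets — a fence section. Span 1753 mm holds 7 pickets of 106 mm with 8 equal gaps: ⌊(1753 − 7·106) / 8⌋ = 126 mm.


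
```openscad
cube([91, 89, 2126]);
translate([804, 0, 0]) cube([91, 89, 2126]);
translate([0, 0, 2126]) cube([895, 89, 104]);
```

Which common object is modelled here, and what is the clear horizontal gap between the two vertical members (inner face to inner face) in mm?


A door frame. The clear opening width is 713 mm.

Two 2126 mm tall posts with a header on top — a door frame. The left jamb is 91 mm wide at x = 0; the right jamb starts at x = 804. The clear opening is 804 − 91 = 713 mm.


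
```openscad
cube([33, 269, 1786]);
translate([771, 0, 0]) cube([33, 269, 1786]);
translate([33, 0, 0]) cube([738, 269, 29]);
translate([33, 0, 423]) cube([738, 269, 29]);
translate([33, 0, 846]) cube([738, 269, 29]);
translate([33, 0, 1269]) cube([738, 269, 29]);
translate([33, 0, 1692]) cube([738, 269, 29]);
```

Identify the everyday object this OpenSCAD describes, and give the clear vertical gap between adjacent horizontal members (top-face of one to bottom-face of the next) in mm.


A bookshelf. The clear shelf gap is 394 mm.

Two tall side panels with 5 horizontal boards between them — a bookshelf. The first two shelf undersides are at z = 0 and z = 423; with shelf thickness 29, the clear gap is 423 − 0 − 29 = 394 mm.


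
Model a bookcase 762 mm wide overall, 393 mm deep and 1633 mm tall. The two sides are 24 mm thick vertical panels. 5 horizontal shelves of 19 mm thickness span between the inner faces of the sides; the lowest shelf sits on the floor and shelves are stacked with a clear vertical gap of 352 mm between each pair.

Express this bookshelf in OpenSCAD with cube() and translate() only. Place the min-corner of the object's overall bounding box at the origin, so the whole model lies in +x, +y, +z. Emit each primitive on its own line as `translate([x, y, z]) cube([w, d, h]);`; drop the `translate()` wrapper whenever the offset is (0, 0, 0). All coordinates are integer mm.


cube([24, 393, 1633]);
translate([738, 0, 0]) cube([24, 393, 1633]);
translate([24, 0, 0]) cube([714, 393, 19]);
translate([24, 0, 371]) cube([714, 393, 19]);
translate([24, 0, 742]) cube([714, 393, 19]);
translate([24, 0, 1113]) cube([714, 393, 19]);
translate([24, 0, 1484]) cube([714, 393, 19]);


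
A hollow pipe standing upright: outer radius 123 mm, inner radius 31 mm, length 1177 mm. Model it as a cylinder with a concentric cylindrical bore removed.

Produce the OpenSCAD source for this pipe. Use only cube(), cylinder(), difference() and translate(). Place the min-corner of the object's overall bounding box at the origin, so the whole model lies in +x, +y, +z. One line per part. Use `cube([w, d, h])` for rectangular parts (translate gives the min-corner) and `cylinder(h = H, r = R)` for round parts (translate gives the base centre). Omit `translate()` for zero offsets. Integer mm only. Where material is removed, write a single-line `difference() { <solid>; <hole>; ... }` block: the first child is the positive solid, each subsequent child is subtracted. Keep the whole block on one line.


difference() { translate([123, 123, 0]) cylinder(h = 1177, r = 123); translate([123, 123, 0]) cylinder(h = 1177, r = 31); }


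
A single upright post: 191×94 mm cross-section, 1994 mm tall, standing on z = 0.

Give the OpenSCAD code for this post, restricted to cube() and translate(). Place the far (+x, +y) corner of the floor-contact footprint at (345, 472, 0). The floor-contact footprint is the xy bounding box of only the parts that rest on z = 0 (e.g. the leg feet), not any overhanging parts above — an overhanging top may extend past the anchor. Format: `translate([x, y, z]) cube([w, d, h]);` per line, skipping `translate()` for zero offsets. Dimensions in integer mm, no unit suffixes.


translate([154, 378, 0]) cube([191, 94, 1994]);


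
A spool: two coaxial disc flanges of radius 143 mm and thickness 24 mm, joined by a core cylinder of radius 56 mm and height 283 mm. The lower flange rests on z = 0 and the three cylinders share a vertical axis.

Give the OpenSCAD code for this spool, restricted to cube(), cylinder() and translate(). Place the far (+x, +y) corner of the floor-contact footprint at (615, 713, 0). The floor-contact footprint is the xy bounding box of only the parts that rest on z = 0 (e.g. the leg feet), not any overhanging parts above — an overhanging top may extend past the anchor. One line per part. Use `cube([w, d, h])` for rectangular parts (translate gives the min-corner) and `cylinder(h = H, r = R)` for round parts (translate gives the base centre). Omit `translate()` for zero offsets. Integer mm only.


translate([472, 570, 0]) cylinder(h = 24, r = 143);
translate([472, 570, 24]) cylinder(h = 283, r = 56);
translate([472, 570, 307]) cylinder(h = 24, r = 143);


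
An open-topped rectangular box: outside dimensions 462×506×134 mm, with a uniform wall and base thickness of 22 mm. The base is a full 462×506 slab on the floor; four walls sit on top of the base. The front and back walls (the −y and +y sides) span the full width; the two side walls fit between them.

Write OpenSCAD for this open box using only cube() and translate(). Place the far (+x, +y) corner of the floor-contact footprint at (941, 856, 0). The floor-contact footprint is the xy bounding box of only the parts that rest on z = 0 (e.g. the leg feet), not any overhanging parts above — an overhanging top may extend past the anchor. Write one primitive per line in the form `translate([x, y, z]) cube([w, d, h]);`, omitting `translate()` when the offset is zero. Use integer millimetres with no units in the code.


translate([479, 350, 0]) cube([462, 506, 22]);
translate([479, 350, 22]) cube([462, 22, 112]);
translate([479, 834, 22]) cube([462, 22, 112]);
translate([479, 372, 22]) cube([22, 462, 112]);
translate([919, 372, 22]) cube([22, 462, 112]);


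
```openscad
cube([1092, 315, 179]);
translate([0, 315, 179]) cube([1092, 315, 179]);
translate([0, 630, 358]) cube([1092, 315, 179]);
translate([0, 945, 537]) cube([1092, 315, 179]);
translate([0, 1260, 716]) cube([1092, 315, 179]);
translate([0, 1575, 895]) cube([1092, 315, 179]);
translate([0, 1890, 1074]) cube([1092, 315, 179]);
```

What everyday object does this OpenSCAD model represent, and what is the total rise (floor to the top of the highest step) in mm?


A staircase. The total rise is 1253 mm.

7 identical blocks, each offset up and back from the previous — a staircase. Each step is 179 mm tall and there are 7 of them, so the total rise is 7 × 179 = 1253 mm.


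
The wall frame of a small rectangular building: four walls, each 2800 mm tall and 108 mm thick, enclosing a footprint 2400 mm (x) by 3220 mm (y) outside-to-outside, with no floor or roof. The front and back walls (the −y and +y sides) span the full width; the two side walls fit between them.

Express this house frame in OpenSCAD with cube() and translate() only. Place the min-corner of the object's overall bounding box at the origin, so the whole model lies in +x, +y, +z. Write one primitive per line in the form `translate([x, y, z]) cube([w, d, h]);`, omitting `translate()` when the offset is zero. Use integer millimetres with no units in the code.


cube([2400, 108, 2800]);
translate([0, 3112, 0]) cube([2400, 108, 2800]);
translate([0, 108, 0]) cube([108, 3004, 2800]);
translate([2292, 108, 0]) cube([108, 3004, 2800]);


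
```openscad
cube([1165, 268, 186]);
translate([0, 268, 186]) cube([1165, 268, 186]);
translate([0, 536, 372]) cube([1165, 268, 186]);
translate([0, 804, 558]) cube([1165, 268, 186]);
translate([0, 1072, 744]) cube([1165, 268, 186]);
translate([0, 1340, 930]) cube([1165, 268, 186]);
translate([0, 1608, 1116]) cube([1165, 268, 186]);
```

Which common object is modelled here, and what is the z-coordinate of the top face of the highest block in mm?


A staircase. The total rise is 1302 mm.

7 identical blocks, each offset up and back from the previous — a staircase. Each step is 186 mm tall and there are 7 of them, so the total rise is 7 × 186 = 1302 mm.


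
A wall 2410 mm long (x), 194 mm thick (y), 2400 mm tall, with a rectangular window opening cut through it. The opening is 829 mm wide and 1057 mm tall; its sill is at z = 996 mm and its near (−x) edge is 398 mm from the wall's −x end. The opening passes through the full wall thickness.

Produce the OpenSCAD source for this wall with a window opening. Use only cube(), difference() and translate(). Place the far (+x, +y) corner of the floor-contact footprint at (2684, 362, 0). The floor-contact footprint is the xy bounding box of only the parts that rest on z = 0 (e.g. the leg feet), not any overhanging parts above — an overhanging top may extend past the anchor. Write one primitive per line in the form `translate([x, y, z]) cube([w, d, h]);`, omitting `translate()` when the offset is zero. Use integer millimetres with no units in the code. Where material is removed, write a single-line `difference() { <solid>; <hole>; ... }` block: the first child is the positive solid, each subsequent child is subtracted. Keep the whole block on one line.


difference() { translate([274, 168, 0]) cube([2410, 194, 2400]); translate([672, 168, 996]) cube([829, 194, 1057]); }


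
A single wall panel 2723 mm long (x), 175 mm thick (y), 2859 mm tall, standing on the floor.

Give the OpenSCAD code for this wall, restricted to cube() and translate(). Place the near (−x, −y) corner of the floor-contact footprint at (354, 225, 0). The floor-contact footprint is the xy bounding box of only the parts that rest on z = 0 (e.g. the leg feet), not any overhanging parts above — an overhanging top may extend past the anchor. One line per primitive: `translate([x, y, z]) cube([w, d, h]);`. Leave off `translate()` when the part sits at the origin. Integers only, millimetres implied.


translate([354, 225, 0]) cube([2723, 175, 2859]);


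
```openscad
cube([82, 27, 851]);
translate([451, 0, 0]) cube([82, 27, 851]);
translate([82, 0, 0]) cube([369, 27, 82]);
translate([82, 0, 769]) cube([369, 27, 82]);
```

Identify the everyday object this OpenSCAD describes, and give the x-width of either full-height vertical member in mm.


A picture frame. The border width is 82 mm.

Four thin pieces enclosing a rectangular opening — a picture frame. The two full-height stiles are 851 mm tall; the top rail sits at z = 769 and is 82 mm tall, so the border above the opening is 851 − 769 = 82 mm, matching the stile x-width.


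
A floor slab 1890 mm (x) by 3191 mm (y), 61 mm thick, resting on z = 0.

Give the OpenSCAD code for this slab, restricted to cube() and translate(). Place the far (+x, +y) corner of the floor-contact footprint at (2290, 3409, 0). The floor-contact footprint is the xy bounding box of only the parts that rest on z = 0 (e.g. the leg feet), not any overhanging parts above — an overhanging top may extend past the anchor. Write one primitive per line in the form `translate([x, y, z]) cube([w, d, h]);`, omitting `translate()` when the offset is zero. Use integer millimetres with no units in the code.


translate([400, 218, 0]) cube([1890, 3191, 61]);


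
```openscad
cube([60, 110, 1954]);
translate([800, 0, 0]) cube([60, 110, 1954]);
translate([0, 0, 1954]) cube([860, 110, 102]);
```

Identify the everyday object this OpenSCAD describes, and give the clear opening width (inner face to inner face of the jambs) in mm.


A door frame. The clear opening width is 740 mm.

Two 1954 mm tall posts with a header on top — a door frame. The left jamb is 60 mm wide at x = 0; the right jamb starts at x = 800. The clear opening is 800 − 60 = 740 mm.


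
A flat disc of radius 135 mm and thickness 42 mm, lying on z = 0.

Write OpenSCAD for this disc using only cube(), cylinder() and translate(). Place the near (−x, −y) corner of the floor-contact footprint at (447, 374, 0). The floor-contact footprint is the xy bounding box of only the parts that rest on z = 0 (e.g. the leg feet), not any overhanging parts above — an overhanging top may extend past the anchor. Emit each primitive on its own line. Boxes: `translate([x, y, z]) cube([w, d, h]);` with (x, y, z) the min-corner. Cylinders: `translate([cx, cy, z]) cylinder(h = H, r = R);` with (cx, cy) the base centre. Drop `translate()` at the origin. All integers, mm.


translate([582, 509, 0]) cylinder(h = 42, r = 135);


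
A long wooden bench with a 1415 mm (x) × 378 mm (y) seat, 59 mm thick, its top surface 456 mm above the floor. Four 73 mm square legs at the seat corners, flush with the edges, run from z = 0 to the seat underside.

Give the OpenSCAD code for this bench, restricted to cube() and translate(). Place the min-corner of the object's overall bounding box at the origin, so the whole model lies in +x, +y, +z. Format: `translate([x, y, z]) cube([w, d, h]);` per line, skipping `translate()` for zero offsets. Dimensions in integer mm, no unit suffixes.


translate([0, 0, 397]) cube([1415, 378, 59]);
cube([73, 73, 397]);
translate([0, 305, 0]) cube([73, 73, 397]);
translate([1342, 0, 0]) cube([73, 73, 397]);
translate([1342, 305, 0]) cube([73, 73, 397]);


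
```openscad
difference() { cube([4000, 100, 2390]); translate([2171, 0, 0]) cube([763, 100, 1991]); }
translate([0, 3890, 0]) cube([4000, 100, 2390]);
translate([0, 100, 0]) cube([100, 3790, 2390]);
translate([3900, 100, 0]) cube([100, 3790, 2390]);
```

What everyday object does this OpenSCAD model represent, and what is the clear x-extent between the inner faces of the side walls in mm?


A single room. The interior width is 3800 mm.

Four walls enclosing a rectangle with a door in the front wall — a room. Outside width 4000 minus two 100 mm walls gives 3800 mm.


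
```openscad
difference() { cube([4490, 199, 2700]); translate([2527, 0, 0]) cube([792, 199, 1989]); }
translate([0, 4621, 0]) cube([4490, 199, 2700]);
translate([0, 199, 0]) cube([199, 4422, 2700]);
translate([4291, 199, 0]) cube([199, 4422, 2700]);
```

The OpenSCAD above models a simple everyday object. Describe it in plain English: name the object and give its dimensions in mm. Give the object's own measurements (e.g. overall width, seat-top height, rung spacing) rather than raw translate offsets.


A single room: four walls, each 2700 mm tall and 199 mm thick, enclosing an outside footprint 4490×4820 mm (x × y), no floor or roof. The front and back walls (−y and +y sides) run the full x-width; the side walls fit between their inner faces. A door opening 792 mm wide and 1989 mm tall is cut through the front wall from the floor up, its −x edge 2527 mm from the wall's −x end.


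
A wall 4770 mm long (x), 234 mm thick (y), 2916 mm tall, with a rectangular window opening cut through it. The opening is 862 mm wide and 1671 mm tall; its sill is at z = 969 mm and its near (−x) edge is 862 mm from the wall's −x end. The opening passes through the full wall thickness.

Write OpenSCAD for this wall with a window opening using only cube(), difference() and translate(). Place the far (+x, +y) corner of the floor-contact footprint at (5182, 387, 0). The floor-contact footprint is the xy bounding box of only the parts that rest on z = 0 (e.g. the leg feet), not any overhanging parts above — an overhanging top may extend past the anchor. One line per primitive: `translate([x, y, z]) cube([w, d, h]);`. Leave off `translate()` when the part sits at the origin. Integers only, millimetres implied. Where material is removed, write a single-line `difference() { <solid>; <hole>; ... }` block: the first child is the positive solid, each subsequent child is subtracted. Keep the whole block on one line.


difference() { translate([412, 153, 0]) cube([4770, 234, 2916]); translate([1274, 153, 969]) cube([862, 234, 1671]); }


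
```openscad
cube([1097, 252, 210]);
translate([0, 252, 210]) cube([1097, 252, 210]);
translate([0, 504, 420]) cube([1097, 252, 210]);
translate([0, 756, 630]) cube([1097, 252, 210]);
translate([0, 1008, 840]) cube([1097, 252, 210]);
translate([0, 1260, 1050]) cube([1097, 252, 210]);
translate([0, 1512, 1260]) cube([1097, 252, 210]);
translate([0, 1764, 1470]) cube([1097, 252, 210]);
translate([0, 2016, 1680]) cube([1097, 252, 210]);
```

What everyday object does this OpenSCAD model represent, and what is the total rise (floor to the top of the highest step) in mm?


A staircase. The total rise is 1890 mm.

9 identical blocks, each offset up and back from the previous — a staircase. Each step is 210 mm tall and there are 9 of them, so the total rise is 9 × 210 = 1890 mm.


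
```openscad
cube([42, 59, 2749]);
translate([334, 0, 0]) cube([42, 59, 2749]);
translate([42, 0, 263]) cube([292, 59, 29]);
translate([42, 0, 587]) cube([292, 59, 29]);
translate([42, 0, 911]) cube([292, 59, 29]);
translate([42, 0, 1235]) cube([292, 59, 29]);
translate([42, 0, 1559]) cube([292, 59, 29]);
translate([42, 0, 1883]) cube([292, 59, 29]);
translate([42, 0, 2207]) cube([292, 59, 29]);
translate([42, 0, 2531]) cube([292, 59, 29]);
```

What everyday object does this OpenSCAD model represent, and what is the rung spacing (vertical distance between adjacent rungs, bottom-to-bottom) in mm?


A ladder. The rung spacing is 324 mm.

Two tall 42×59 posts with 8 short bars between them — a ladder. Adjacent rungs sit at z = 263 and z = 587, so the spacing is 587 − 263 = 324 mm.


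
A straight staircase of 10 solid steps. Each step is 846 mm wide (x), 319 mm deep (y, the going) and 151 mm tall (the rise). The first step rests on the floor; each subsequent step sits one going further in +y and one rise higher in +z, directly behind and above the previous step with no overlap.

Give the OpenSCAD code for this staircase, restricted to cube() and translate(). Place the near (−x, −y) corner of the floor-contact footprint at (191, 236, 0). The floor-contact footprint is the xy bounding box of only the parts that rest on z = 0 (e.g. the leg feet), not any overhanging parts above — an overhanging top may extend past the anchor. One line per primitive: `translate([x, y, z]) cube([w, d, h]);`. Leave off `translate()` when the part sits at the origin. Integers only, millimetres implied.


translate([191, 236, 0]) cube([846, 319, 151]);
translate([191, 555, 151]) cube([846, 319, 151]);
translate([191, 874, 302]) cube([846, 319, 151]);
translate([191, 1193, 453]) cube([846, 319, 151]);
translate([191, 1512, 604]) cube([846, 319, 151]);
translate([191, 1831, 755]) cube([846, 319, 151]);
translate([191, 2150, 906]) cube([846, 319, 151]);
translate([191, 2469, 1057]) cube([846, 319, 151]);
translate([191, 2788, 1208]) cube([846, 319, 151]);
translate([191, 3107, 1359]) cube([846, 319, 151]);


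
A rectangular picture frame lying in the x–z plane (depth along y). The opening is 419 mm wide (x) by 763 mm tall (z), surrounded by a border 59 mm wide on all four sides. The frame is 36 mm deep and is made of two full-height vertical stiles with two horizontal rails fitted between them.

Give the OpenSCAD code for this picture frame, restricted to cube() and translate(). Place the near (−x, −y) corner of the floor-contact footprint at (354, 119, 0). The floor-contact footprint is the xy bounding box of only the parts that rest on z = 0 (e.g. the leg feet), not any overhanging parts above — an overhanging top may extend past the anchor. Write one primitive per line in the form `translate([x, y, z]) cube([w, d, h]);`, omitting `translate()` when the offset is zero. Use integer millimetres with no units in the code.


translate([354, 119, 0]) cube([59, 36, 881]);
translate([832, 119, 0]) cube([59, 36, 881]);
translate([413, 119, 0]) cube([419, 36, 59]);
translate([413, 119, 822]) cube([419, 36, 59]);


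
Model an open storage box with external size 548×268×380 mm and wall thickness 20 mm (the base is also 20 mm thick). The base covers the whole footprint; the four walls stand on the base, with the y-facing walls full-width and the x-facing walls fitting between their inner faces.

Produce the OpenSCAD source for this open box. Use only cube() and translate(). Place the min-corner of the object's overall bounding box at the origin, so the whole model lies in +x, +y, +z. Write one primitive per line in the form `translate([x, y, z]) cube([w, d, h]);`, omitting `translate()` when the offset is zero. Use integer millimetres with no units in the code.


cube([548, 268, 20]);
translate([0, 0, 20]) cube([548, 20, 360]);
translate([0, 248, 20]) cube([548, 20, 360]);
translate([0, 20, 20]) cube([20, 228, 360]);
translate([528, 20, 20]) cube([20, 228, 360]);


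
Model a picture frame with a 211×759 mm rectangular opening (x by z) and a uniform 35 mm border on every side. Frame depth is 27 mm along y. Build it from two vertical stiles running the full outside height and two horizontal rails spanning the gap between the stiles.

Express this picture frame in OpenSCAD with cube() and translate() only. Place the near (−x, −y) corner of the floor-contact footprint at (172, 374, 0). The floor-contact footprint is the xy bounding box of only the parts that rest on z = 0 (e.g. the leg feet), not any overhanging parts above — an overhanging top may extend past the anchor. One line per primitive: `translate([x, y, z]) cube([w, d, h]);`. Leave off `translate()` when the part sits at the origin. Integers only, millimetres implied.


translate([172, 374, 0]) cube([35, 27, 829]);
translate([418, 374, 0]) cube([35, 27, 829]);
translate([207, 374, 0]) cube([211, 27, 35]);
translate([207, 374, 794]) cube([211, 27, 35]);


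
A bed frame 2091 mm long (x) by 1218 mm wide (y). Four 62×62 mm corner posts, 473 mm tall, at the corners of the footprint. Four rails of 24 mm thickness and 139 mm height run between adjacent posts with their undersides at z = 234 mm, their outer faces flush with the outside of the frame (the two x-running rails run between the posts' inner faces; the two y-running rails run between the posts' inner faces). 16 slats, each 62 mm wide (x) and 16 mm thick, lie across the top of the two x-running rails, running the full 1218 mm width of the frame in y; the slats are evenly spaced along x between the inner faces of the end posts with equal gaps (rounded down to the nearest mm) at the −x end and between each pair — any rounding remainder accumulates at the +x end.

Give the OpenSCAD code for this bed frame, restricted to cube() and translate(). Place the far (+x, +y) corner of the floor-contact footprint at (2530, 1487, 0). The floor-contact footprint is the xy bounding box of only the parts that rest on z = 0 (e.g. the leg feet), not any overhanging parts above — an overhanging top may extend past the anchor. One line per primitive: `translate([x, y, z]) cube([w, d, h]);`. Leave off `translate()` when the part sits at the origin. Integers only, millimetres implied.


// slat z = rail_z + rail_h = 234 + 139 = 373
// slat gap = ⌊(1967 − 16·62) / 17⌋ = 57
translate([439, 269, 0]) cube([62, 62, 473]);
translate([439, 1425, 0]) cube([62, 62, 473]);
translate([2468, 269, 0]) cube([62, 62, 473]);
translate([2468, 1425, 0]) cube([62, 62, 473]);
translate([501, 269, 234]) cube([1967, 24, 139]);
translate([501, 1463, 234]) cube([1967, 24, 139]);
translate([439, 331, 234]) cube([24, 1094, 139]);
translate([2506, 331, 234]) cube([24, 1094, 139]);
translate([558, 269, 373]) cube([62, 1218, 16]);
translate([677, 269, 373]) cube([62, 1218, 16]);
translate([796, 269, 373]) cube([62, 1218, 16]);
translate([915, 269, 373]) cube([62, 1218, 16]);
translate([1034, 269, 373]) cube([62, 1218, 16]);
translate([1153, 269, 373]) cube([62, 1218, 16]);
translate([1272, 269, 373]) cube([62, 1218, 16]);
translate([1391, 269, 373]) cube([62, 1218, 16]);
translate([1510, 269, 373]) cube([62, 1218, 16]);
translate([1629, 269, 373]) cube([62, 1218, 16]);
translate([1748, 269, 373]) cube([62, 1218, 16]);
translate([1867, 269, 373]) cube([62, 1218, 16]);
translate([1986, 269, 373]) cube([62, 1218, 16]);
translate([2105, 269, 373]) cube([62, 1218, 16]);
translate([2224, 269, 373]) cube([62, 1218, 16]);
translate([2343, 269, 373]) cube([62, 1218, 16]);


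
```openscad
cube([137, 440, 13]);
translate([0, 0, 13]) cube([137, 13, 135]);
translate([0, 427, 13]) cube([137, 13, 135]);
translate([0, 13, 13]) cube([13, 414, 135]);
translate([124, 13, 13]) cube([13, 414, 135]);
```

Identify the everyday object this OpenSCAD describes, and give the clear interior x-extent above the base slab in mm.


An open box. The internal width is 111 mm.

A 137×440 base slab with four walls standing on it — an open box. The base is 137 mm wide and the walls are 13 mm thick, so the internal width is 137 − 2 × 13 = 111 mm.


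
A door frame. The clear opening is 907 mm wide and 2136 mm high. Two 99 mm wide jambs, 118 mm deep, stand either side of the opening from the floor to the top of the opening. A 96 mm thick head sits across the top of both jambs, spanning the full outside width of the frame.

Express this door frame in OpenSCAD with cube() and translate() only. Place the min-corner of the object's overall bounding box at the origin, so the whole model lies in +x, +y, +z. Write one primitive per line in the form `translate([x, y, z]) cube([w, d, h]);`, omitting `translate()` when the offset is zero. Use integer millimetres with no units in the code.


cube([99, 118, 2136]);
translate([1006, 0, 0]) cube([99, 118, 2136]);
translate([0, 0, 2136]) cube([1105, 118, 96]);
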